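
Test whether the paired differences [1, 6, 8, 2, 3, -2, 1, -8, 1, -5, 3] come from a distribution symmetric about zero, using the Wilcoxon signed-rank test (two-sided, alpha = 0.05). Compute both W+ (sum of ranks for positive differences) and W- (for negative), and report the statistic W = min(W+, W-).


Step 1: Drop any zero differences (none here) and take |d_i|.
|d| = [1, 6, 8, 2, 3, 2, 1, 8, 1, 5, 3]
Step 2: Midrank |d_i| (ties get averaged ranks).
ranks: |1|->2, |6|->9, |8|->10.5, |2|->4.5, |3|->6.5, |2|->4.5, |1|->2, |8|->10.5, |1|->2, |5|->8, |3|->6.5
Step 3: Attach original signs; sum ranks with positive sign and with negative sign.
W+ = 2 + 9 + 10.5 + 4.5 + 6.5 + 2 + 2 + 6.5 = 43
W- = 4.5 + 10.5 + 8 = 23
(Check: W+ + W- = 66 should equal n(n+1)/2 = 66.)
Step 4: Test statistic W = min(W+, W-) = 23.
Step 5: Ties in |d|, so use the tie-corrected normal approximation.
        E[W] = n(n+1)/4 = 11*12/4 = 33.
        Tie groups: |d|=1 (t=3), |d|=2 (t=2), |d|=3 (t=2), |d|=8 (t=2); sum(t^3 - t) = 42.
        Var[W] = n(n+1)(2n+1)/24 - sum(t^3-t)/48 = 3036/24 - 42/48 = 125.625.
        z = (W - E[W]) / sqrt(Var[W]) = (23 - 33) / 11.2083 = -0.8922.
        Two-sided p = 2*Phi(z) = 0.372286.
Step 6: alpha = 0.05. fail to reject H0.

W+ = 43, W- = 23, W = min = 23, p = 0.372286, fail to reject H0.


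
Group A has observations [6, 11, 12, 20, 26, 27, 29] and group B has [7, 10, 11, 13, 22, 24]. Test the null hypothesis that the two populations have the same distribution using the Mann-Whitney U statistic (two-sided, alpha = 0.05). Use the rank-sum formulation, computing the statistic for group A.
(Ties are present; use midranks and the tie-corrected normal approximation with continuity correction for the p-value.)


Step 1: Combine and sort all 13 observations; assign midranks.
sorted (value, group): (6,X), (7,Y), (10,Y), (11,X), (11,Y), (12,X), (13,Y), (20,X), (22,Y), (24,Y), (26,X), (27,X), (29,X)
ranks: 6->1, 7->2, 10->3, 11->4.5, 11->4.5, 12->6, 13->7, 20->8, 22->9, 24->10, 26->11, 27->12, 29->13
Step 2: Rank sum for X: R1 = 1 + 4.5 + 6 + 8 + 11 + 12 + 13 = 55.5.
Step 3: U_X = R1 - n1(n1+1)/2 = 55.5 - 7*8/2 = 55.5 - 28 = 27.5.
       U_Y = n1*n2 - U_X = 42 - 27.5 = 14.5.
Step 4: Ties are present, so use the tie-corrected normal approximation (with continuity correction) for the p-value.
Step 5: p-value = 0.390714; compare to alpha = 0.05. fail to reject H0.

U_X = 27.5, p = 0.390714, fail to reject H0 at alpha = 0.05.


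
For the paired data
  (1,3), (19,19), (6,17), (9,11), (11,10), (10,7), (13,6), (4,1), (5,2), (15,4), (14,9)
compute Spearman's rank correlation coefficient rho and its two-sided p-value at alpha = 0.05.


Step 1: Rank x and y separately (midranks; no ties here).
rank(x): 1->1, 19->11, 6->4, 9->5, 11->7, 10->6, 13->8, 4->2, 5->3, 15->10, 14->9
rank(y): 3->3, 19->11, 17->10, 11->9, 10->8, 7->6, 6->5, 1->1, 2->2, 4->4, 9->7
Step 2: d_i = R_x(i) - R_y(i); compute d_i^2.
  (1-3)^2=4, (11-11)^2=0, (4-10)^2=36, (5-9)^2=16, (7-8)^2=1, (6-6)^2=0, (8-5)^2=9, (2-1)^2=1, (3-2)^2=1, (10-4)^2=36, (9-7)^2=4
sum(d^2) = 108.
Step 3: rho = 1 - 6*108 / (11*(11^2 - 1)) = 1 - 648/1320 = 0.509091.
Step 4: Under H0, t = rho * sqrt((n-2)/(1-rho^2)) = 1.7744 ~ t(9).
Step 5: Two-sided p-value from the t-distribution with 9 df = 0.109737.
Step 6: alpha = 0.05. fail to reject H0.

rho = 0.5091, p = 0.109737, fail to reject H0 at alpha = 0.05.


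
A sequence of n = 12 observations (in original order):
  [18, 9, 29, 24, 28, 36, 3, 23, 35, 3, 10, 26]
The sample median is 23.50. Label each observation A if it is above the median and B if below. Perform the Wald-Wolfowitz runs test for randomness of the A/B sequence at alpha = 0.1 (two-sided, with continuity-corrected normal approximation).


Step 1: Compute median = 23.50; label A = above, B = below.
Labels in order: BBAAAABBABBA  (n_A = 6, n_B = 6)
Step 2: Count runs R = 6.
Step 3: Under H0 (random ordering), E[R] = 2*n_A*n_B/(n_A+n_B) + 1 = 2*6*6/12 + 1 = 7.0000.
        Var[R] = 2*n_A*n_B*(2*n_A*n_B - n_A - n_B) / ((n_A+n_B)^2 * (n_A+n_B-1)) = 4320/1584 = 2.7273.
        SD[R] = 1.6514.
Step 4: Continuity-corrected z = (R + 0.5 - E[R]) / SD[R] = (6 + 0.5 - 7.0000) / 1.6514 = -0.3028.
Step 5: Two-sided p-value via normal approximation = 2*(1 - Phi(|z|)) = 0.762069.
Step 6: alpha = 0.1. fail to reject H0.

R = 6, z = -0.3028, p = 0.762069, fail to reject H0.


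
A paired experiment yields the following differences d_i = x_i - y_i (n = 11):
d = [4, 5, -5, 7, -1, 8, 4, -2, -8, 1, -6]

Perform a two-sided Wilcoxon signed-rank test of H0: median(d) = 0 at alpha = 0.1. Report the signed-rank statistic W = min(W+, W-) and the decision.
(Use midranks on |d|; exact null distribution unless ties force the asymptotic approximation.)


Step 1: Drop any zero differences (none here) and take |d_i|.
|d| = [4, 5, 5, 7, 1, 8, 4, 2, 8, 1, 6]
Step 2: Midrank |d_i| (ties get averaged ranks).
ranks: |4|->4.5, |5|->6.5, |5|->6.5, |7|->9, |1|->1.5, |8|->10.5, |4|->4.5, |2|->3, |8|->10.5, |1|->1.5, |6|->8
Step 3: Attach original signs; sum ranks with positive sign and with negative sign.
W+ = 4.5 + 6.5 + 9 + 10.5 + 4.5 + 1.5 = 36.5
W- = 6.5 + 1.5 + 3 + 10.5 + 8 = 29.5
(Check: W+ + W- = 66 should equal n(n+1)/2 = 66.)
Step 4: Test statistic W = min(W+, W-) = 29.5.
Step 5: Ties in |d|, so use the tie-corrected normal approximation.
        E[W] = n(n+1)/4 = 11*12/4 = 33.
        Tie groups: |d|=1 (t=2), |d|=4 (t=2), |d|=5 (t=2), |d|=8 (t=2); sum(t^3 - t) = 24.
        Var[W] = n(n+1)(2n+1)/24 - sum(t^3-t)/48 = 3036/24 - 24/48 = 126.
        z = (W - E[W]) / sqrt(Var[W]) = (29.5 - 33) / 11.2250 = -0.3118.
        Two-sided p = 2*Phi(z) = 0.755189.
Step 6: alpha = 0.1. fail to reject H0.

W+ = 36.5, W- = 29.5, W = min = 29.5, p = 0.755189, fail to reject H0.


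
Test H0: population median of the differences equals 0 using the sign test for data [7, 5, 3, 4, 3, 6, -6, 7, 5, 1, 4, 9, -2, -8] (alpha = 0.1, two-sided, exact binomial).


Step 1: Discard zero differences. Original n = 14; n_eff = number of nonzero differences = 14.
Nonzero differences (with sign): +7, +5, +3, +4, +3, +6, -6, +7, +5, +1, +4, +9, -2, -8
Step 2: Count signs: positive = 11, negative = 3.
Step 3: Under H0: P(positive) = 0.5, so the number of positives S ~ Bin(14, 0.5).
Step 4: Two-sided exact p-value = sum of Bin(14,0.5) probabilities at or below the observed probability = 0.057373.
Step 5: alpha = 0.1. reject H0.

n_eff = 14, pos = 11, neg = 3, p = 0.057373, reject H0.


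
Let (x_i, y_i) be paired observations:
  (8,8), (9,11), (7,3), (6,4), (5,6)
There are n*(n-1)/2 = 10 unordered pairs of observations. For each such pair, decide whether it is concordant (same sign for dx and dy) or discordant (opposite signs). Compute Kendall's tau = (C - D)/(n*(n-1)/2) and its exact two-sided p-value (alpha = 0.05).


Step 1: Enumerate the 10 unordered pairs (i,j) with i<j and classify each by sign(x_j-x_i) * sign(y_j-y_i).
  (1,2):dx=+1,dy=+3->C; (1,3):dx=-1,dy=-5->C; (1,4):dx=-2,dy=-4->C; (1,5):dx=-3,dy=-2->C
  (2,3):dx=-2,dy=-8->C; (2,4):dx=-3,dy=-7->C; (2,5):dx=-4,dy=-5->C; (3,4):dx=-1,dy=+1->D
  (3,5):dx=-2,dy=+3->D; (4,5):dx=-1,dy=+2->D
Step 2: C = 7, D = 3, total pairs = 10.
Step 3: tau = (C - D)/(n(n-1)/2) = (7 - 3)/10 = 0.400000.
Step 4: Exact two-sided p-value (enumerate n! = 120 permutations of y under H0): p = 0.483333.
Step 5: alpha = 0.05. fail to reject H0.

tau_b = 0.4000 (C=7, D=3), p = 0.483333, fail to reject H0.


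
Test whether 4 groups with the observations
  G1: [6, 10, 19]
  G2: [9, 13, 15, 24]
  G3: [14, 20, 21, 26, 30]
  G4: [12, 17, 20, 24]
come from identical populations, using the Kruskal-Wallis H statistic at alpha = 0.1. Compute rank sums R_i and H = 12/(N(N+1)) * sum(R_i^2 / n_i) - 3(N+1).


Step 1: Combine all N = 16 observations and assign midranks.
sorted (value, group, rank): (6,G1,1), (9,G2,2), (10,G1,3), (12,G4,4), (13,G2,5), (14,G3,6), (15,G2,7), (17,G4,8), (19,G1,9), (20,G3,10.5), (20,G4,10.5), (21,G3,12), (24,G2,13.5), (24,G4,13.5), (26,G3,15), (30,G3,16)
Step 2: Sum ranks within each group.
R_1 = 13 (n_1 = 3)
R_2 = 27.5 (n_2 = 4)
R_3 = 59.5 (n_3 = 5)
R_4 = 36 (n_4 = 4)
Step 3: H = 12/(N(N+1)) * sum(R_i^2/n_i) - 3(N+1)
     = 12/(16*17) * (13^2/3 + 27.5^2/4 + 59.5^2/5 + 36^2/4) - 3*17
     = 0.044118 * 1277.45 - 51
     = 5.357904.
Step 4: Ties present; correction factor C = 1 - 12/(16^3 - 16) = 0.997059. Corrected H = 5.357904 / 0.997059 = 5.373709.
Step 5: Under H0, H ~ chi^2(3); p-value = 0.146390.
Step 6: alpha = 0.1. fail to reject H0.

H = 5.3737, df = 3, p = 0.146390, fail to reject H0.


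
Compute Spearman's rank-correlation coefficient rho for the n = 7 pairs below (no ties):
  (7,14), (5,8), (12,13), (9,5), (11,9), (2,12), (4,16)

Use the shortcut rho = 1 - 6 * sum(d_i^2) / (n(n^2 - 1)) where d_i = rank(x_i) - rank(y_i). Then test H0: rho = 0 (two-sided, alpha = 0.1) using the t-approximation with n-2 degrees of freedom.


Step 1: Rank x and y separately (midranks; no ties here).
rank(x): 7->4, 5->3, 12->7, 9->5, 11->6, 2->1, 4->2
rank(y): 14->6, 8->2, 13->5, 5->1, 9->3, 12->4, 16->7
Step 2: d_i = R_x(i) - R_y(i); compute d_i^2.
  (4-6)^2=4, (3-2)^2=1, (7-5)^2=4, (5-1)^2=16, (6-3)^2=9, (1-4)^2=9, (2-7)^2=25
sum(d^2) = 68.
Step 3: rho = 1 - 6*68 / (7*(7^2 - 1)) = 1 - 408/336 = -0.214286.
Step 4: Under H0, t = rho * sqrt((n-2)/(1-rho^2)) = -0.4906 ~ t(5).
Step 5: Two-sided p-value from the t-distribution with 5 df = 0.644512.
Step 6: alpha = 0.1. fail to reject H0.

rho = -0.2143, p = 0.644512, fail to reject H0 at alpha = 0.1.


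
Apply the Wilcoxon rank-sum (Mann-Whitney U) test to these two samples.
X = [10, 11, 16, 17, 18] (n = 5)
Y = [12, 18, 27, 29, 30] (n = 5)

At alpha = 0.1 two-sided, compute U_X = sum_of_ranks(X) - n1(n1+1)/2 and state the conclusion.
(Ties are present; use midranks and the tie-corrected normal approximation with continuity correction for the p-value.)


Step 1: Combine and sort all 10 observations; assign midranks.
sorted (value, group): (10,X), (11,X), (12,Y), (16,X), (17,X), (18,X), (18,Y), (27,Y), (29,Y), (30,Y)
ranks: 10->1, 11->2, 12->3, 16->4, 17->5, 18->6.5, 18->6.5, 27->8, 29->9, 30->10
Step 2: Rank sum for X: R1 = 1 + 2 + 4 + 5 + 6.5 = 18.5.
Step 3: U_X = R1 - n1(n1+1)/2 = 18.5 - 5*6/2 = 18.5 - 15 = 3.5.
       U_Y = n1*n2 - U_X = 25 - 3.5 = 21.5.
Step 4: Ties are present, so use the tie-corrected normal approximation (with continuity correction) for the p-value.
Step 5: p-value = 0.074913; compare to alpha = 0.1. reject H0.

U_X = 3.5, p = 0.074913, reject H0 at alpha = 0.1.


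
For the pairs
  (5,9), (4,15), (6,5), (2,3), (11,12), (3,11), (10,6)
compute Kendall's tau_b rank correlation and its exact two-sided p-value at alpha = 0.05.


Step 1: Enumerate the 21 unordered pairs (i,j) with i<j and classify each by sign(x_j-x_i) * sign(y_j-y_i).
  (1,2):dx=-1,dy=+6->D; (1,3):dx=+1,dy=-4->D; (1,4):dx=-3,dy=-6->C; (1,5):dx=+6,dy=+3->C
  (1,6):dx=-2,dy=+2->D; (1,7):dx=+5,dy=-3->D; (2,3):dx=+2,dy=-10->D; (2,4):dx=-2,dy=-12->C
  (2,5):dx=+7,dy=-3->D; (2,6):dx=-1,dy=-4->C; (2,7):dx=+6,dy=-9->D; (3,4):dx=-4,dy=-2->C
  (3,5):dx=+5,dy=+7->C; (3,6):dx=-3,dy=+6->D; (3,7):dx=+4,dy=+1->C; (4,5):dx=+9,dy=+9->C
  (4,6):dx=+1,dy=+8->C; (4,7):dx=+8,dy=+3->C; (5,6):dx=-8,dy=-1->C; (5,7):dx=-1,dy=-6->C
  (6,7):dx=+7,dy=-5->D
Step 2: C = 12, D = 9, total pairs = 21.
Step 3: tau = (C - D)/(n(n-1)/2) = (12 - 9)/21 = 0.142857.
Step 4: Exact two-sided p-value (enumerate n! = 5040 permutations of y under H0): p = 0.772619.
Step 5: alpha = 0.05. fail to reject H0.

tau_b = 0.1429 (C=12, D=9), p = 0.772619, fail to reject H0.


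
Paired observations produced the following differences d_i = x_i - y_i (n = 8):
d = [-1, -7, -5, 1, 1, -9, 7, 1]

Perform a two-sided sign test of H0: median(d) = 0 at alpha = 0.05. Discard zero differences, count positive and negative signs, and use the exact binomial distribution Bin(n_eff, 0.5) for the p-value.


Step 1: Discard zero differences. Original n = 8; n_eff = number of nonzero differences = 8.
Nonzero differences (with sign): -1, -7, -5, +1, +1, -9, +7, +1
Step 2: Count signs: positive = 4, negative = 4.
Step 3: Under H0: P(positive) = 0.5, so the number of positives S ~ Bin(8, 0.5).
Step 4: Two-sided exact p-value = sum of Bin(8,0.5) probabilities at or below the observed probability = 1.000000.
Step 5: alpha = 0.05. fail to reject H0.

n_eff = 8, pos = 4, neg = 4, p = 1.000000, fail to reject H0.


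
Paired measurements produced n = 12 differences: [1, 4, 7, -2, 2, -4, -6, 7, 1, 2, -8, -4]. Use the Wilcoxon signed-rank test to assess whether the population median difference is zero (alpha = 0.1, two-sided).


Step 1: Drop any zero differences (none here) and take |d_i|.
|d| = [1, 4, 7, 2, 2, 4, 6, 7, 1, 2, 8, 4]
Step 2: Midrank |d_i| (ties get averaged ranks).
ranks: |1|->1.5, |4|->7, |7|->10.5, |2|->4, |2|->4, |4|->7, |6|->9, |7|->10.5, |1|->1.5, |2|->4, |8|->12, |4|->7
Step 3: Attach original signs; sum ranks with positive sign and with negative sign.
W+ = 1.5 + 7 + 10.5 + 4 + 10.5 + 1.5 + 4 = 39
W- = 4 + 7 + 9 + 12 + 7 = 39
(Check: W+ + W- = 78 should equal n(n+1)/2 = 78.)
Step 4: Test statistic W = min(W+, W-) = 39.
Step 5: Ties in |d|, so use the tie-corrected normal approximation.
        E[W] = n(n+1)/4 = 12*13/4 = 39.
        Tie groups: |d|=1 (t=2), |d|=2 (t=3), |d|=4 (t=3), |d|=7 (t=2); sum(t^3 - t) = 60.
        Var[W] = n(n+1)(2n+1)/24 - sum(t^3-t)/48 = 3900/24 - 60/48 = 161.25.
        z = (W - E[W]) / sqrt(Var[W]) = (39 - 39) / 12.6984 = 0.0000.
        Two-sided p = 2*Phi(z) = 1.000000.
Step 6: alpha = 0.1. fail to reject H0.

W+ = 39, W- = 39, W = min = 39, p = 1.000000, fail to reject H0.


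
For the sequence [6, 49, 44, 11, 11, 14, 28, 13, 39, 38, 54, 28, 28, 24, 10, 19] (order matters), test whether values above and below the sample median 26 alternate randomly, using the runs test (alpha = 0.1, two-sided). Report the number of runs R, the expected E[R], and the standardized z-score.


Step 1: Compute median = 26; label A = above, B = below.
Labels in order: BAABBBABAAAAABBB  (n_A = 8, n_B = 8)
Step 2: Count runs R = 7.
Step 3: Under H0 (random ordering), E[R] = 2*n_A*n_B/(n_A+n_B) + 1 = 2*8*8/16 + 1 = 9.0000.
        Var[R] = 2*n_A*n_B*(2*n_A*n_B - n_A - n_B) / ((n_A+n_B)^2 * (n_A+n_B-1)) = 14336/3840 = 3.7333.
        SD[R] = 1.9322.
Step 4: Continuity-corrected z = (R + 0.5 - E[R]) / SD[R] = (7 + 0.5 - 9.0000) / 1.9322 = -0.7763.
Step 5: Two-sided p-value via normal approximation = 2*(1 - Phi(|z|)) = 0.437558.
Step 6: alpha = 0.1. fail to reject H0.

R = 7, z = -0.7763, p = 0.437558, fail to reject H0.


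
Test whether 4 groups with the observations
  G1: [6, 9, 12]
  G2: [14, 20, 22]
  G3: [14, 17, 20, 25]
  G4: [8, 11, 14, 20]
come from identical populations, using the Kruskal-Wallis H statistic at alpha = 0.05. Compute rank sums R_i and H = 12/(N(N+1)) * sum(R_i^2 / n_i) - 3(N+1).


Step 1: Combine all N = 14 observations and assign midranks.
sorted (value, group, rank): (6,G1,1), (8,G4,2), (9,G1,3), (11,G4,4), (12,G1,5), (14,G2,7), (14,G3,7), (14,G4,7), (17,G3,9), (20,G2,11), (20,G3,11), (20,G4,11), (22,G2,13), (25,G3,14)
Step 2: Sum ranks within each group.
R_1 = 9 (n_1 = 3)
R_2 = 31 (n_2 = 3)
R_3 = 41 (n_3 = 4)
R_4 = 24 (n_4 = 4)
Step 3: H = 12/(N(N+1)) * sum(R_i^2/n_i) - 3(N+1)
     = 12/(14*15) * (9^2/3 + 31^2/3 + 41^2/4 + 24^2/4) - 3*15
     = 0.057143 * 911.583 - 45
     = 7.090476.
Step 4: Ties present; correction factor C = 1 - 48/(14^3 - 14) = 0.982418. Corrected H = 7.090476 / 0.982418 = 7.217375.
Step 5: Under H0, H ~ chi^2(3); p-value = 0.065283.
Step 6: alpha = 0.05. fail to reject H0.

H = 7.2174, df = 3, p = 0.065283, fail to reject H0.


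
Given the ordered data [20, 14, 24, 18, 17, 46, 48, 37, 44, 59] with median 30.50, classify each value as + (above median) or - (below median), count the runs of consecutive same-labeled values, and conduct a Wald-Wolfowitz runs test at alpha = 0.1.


Step 1: Compute median = 30.50; label A = above, B = below.
Labels in order: BBBBBAAAAA  (n_A = 5, n_B = 5)
Step 2: Count runs R = 2.
Step 3: Under H0 (random ordering), E[R] = 2*n_A*n_B/(n_A+n_B) + 1 = 2*5*5/10 + 1 = 6.0000.
        Var[R] = 2*n_A*n_B*(2*n_A*n_B - n_A - n_B) / ((n_A+n_B)^2 * (n_A+n_B-1)) = 2000/900 = 2.2222.
        SD[R] = 1.4907.
Step 4: Continuity-corrected z = (R + 0.5 - E[R]) / SD[R] = (2 + 0.5 - 6.0000) / 1.4907 = -2.3479.
Step 5: Two-sided p-value via normal approximation = 2*(1 - Phi(|z|)) = 0.018881.
Step 6: alpha = 0.1. reject H0.

R = 2, z = -2.3479, p = 0.018881, reject H0.


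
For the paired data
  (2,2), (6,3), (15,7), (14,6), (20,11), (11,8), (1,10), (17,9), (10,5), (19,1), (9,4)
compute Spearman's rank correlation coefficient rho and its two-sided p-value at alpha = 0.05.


Step 1: Rank x and y separately (midranks; no ties here).
rank(x): 2->2, 6->3, 15->8, 14->7, 20->11, 11->6, 1->1, 17->9, 10->5, 19->10, 9->4
rank(y): 2->2, 3->3, 7->7, 6->6, 11->11, 8->8, 10->10, 9->9, 5->5, 1->1, 4->4
Step 2: d_i = R_x(i) - R_y(i); compute d_i^2.
  (2-2)^2=0, (3-3)^2=0, (8-7)^2=1, (7-6)^2=1, (11-11)^2=0, (6-8)^2=4, (1-10)^2=81, (9-9)^2=0, (5-5)^2=0, (10-1)^2=81, (4-4)^2=0
sum(d^2) = 168.
Step 3: rho = 1 - 6*168 / (11*(11^2 - 1)) = 1 - 1008/1320 = 0.236364.
Step 4: Under H0, t = rho * sqrt((n-2)/(1-rho^2)) = 0.7298 ~ t(9).
Step 5: Two-sided p-value from the t-distribution with 9 df = 0.484091.
Step 6: alpha = 0.05. fail to reject H0.

rho = 0.2364, p = 0.484091, fail to reject H0 at alpha = 0.05.


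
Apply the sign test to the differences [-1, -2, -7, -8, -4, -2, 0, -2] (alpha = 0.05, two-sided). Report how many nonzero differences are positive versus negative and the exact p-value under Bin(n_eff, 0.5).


Step 1: Discard zero differences. Original n = 8; n_eff = number of nonzero differences = 7.
Nonzero differences (with sign): -1, -2, -7, -8, -4, -2, -2
Step 2: Count signs: positive = 0, negative = 7.
Step 3: Under H0: P(positive) = 0.5, so the number of positives S ~ Bin(7, 0.5).
Step 4: Two-sided exact p-value = sum of Bin(7,0.5) probabilities at or below the observed probability = 0.015625.
Step 5: alpha = 0.05. reject H0.

n_eff = 7, pos = 0, neg = 7, p = 0.015625, reject H0.


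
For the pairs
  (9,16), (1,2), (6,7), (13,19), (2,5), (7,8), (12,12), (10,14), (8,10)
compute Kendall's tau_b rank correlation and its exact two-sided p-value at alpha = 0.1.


Step 1: Enumerate the 36 unordered pairs (i,j) with i<j and classify each by sign(x_j-x_i) * sign(y_j-y_i).
  (1,2):dx=-8,dy=-14->C; (1,3):dx=-3,dy=-9->C; (1,4):dx=+4,dy=+3->C; (1,5):dx=-7,dy=-11->C
  (1,6):dx=-2,dy=-8->C; (1,7):dx=+3,dy=-4->D; (1,8):dx=+1,dy=-2->D; (1,9):dx=-1,dy=-6->C
  (2,3):dx=+5,dy=+5->C; (2,4):dx=+12,dy=+17->C; (2,5):dx=+1,dy=+3->C; (2,6):dx=+6,dy=+6->C
  (2,7):dx=+11,dy=+10->C; (2,8):dx=+9,dy=+12->C; (2,9):dx=+7,dy=+8->C; (3,4):dx=+7,dy=+12->C
  (3,5):dx=-4,dy=-2->C; (3,6):dx=+1,dy=+1->C; (3,7):dx=+6,dy=+5->C; (3,8):dx=+4,dy=+7->C
  (3,9):dx=+2,dy=+3->C; (4,5):dx=-11,dy=-14->C; (4,6):dx=-6,dy=-11->C; (4,7):dx=-1,dy=-7->C
  (4,8):dx=-3,dy=-5->C; (4,9):dx=-5,dy=-9->C; (5,6):dx=+5,dy=+3->C; (5,7):dx=+10,dy=+7->C
  (5,8):dx=+8,dy=+9->C; (5,9):dx=+6,dy=+5->C; (6,7):dx=+5,dy=+4->C; (6,8):dx=+3,dy=+6->C
  (6,9):dx=+1,dy=+2->C; (7,8):dx=-2,dy=+2->D; (7,9):dx=-4,dy=-2->C; (8,9):dx=-2,dy=-4->C
Step 2: C = 33, D = 3, total pairs = 36.
Step 3: tau = (C - D)/(n(n-1)/2) = (33 - 3)/36 = 0.833333.
Step 4: Exact two-sided p-value (enumerate n! = 362880 permutations of y under H0): p = 0.000854.
Step 5: alpha = 0.1. reject H0.

tau_b = 0.8333 (C=33, D=3), p = 0.000854, reject H0.


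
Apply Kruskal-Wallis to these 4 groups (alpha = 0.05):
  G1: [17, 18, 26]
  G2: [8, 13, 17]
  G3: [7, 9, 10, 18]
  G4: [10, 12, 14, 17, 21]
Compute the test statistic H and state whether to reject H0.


Step 1: Combine all N = 15 observations and assign midranks.
sorted (value, group, rank): (7,G3,1), (8,G2,2), (9,G3,3), (10,G3,4.5), (10,G4,4.5), (12,G4,6), (13,G2,7), (14,G4,8), (17,G1,10), (17,G2,10), (17,G4,10), (18,G1,12.5), (18,G3,12.5), (21,G4,14), (26,G1,15)
Step 2: Sum ranks within each group.
R_1 = 37.5 (n_1 = 3)
R_2 = 19 (n_2 = 3)
R_3 = 21 (n_3 = 4)
R_4 = 42.5 (n_4 = 5)
Step 3: H = 12/(N(N+1)) * sum(R_i^2/n_i) - 3(N+1)
     = 12/(15*16) * (37.5^2/3 + 19^2/3 + 21^2/4 + 42.5^2/5) - 3*16
     = 0.050000 * 1060.58 - 48
     = 5.029167.
Step 4: Ties present; correction factor C = 1 - 36/(15^3 - 15) = 0.989286. Corrected H = 5.029167 / 0.989286 = 5.083634.
Step 5: Under H0, H ~ chi^2(3); p-value = 0.165774.
Step 6: alpha = 0.05. fail to reject H0.

H = 5.0836, df = 3, p = 0.165774, fail to reject H0.


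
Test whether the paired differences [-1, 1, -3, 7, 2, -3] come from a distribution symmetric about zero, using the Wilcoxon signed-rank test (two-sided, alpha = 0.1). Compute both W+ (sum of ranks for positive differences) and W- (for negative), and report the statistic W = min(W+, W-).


Step 1: Drop any zero differences (none here) and take |d_i|.
|d| = [1, 1, 3, 7, 2, 3]
Step 2: Midrank |d_i| (ties get averaged ranks).
ranks: |1|->1.5, |1|->1.5, |3|->4.5, |7|->6, |2|->3, |3|->4.5
Step 3: Attach original signs; sum ranks with positive sign and with negative sign.
W+ = 1.5 + 6 + 3 = 10.5
W- = 1.5 + 4.5 + 4.5 = 10.5
(Check: W+ + W- = 21 should equal n(n+1)/2 = 21.)
Step 4: Test statistic W = min(W+, W-) = 10.5.
Step 5: Ties in |d|, so use the tie-corrected normal approximation.
        E[W] = n(n+1)/4 = 6*7/4 = 10.5.
        Tie groups: |d|=1 (t=2), |d|=3 (t=2); sum(t^3 - t) = 12.
        Var[W] = n(n+1)(2n+1)/24 - sum(t^3-t)/48 = 546/24 - 12/48 = 22.5.
        z = (W - E[W]) / sqrt(Var[W]) = (10.5 - 10.5) / 4.7434 = 0.0000.
        Two-sided p = 2*Phi(z) = 1.000000.
Step 6: alpha = 0.1. fail to reject H0.

W+ = 10.5, W- = 10.5, W = min = 10.5, p = 1.000000, fail to reject H0.


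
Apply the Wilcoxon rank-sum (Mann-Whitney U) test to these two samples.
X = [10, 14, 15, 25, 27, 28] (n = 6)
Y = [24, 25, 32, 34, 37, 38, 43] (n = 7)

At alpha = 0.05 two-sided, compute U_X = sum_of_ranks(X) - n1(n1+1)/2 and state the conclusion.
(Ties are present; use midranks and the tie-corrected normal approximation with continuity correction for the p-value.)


Step 1: Combine and sort all 13 observations; assign midranks.
sorted (value, group): (10,X), (14,X), (15,X), (24,Y), (25,X), (25,Y), (27,X), (28,X), (32,Y), (34,Y), (37,Y), (38,Y), (43,Y)
ranks: 10->1, 14->2, 15->3, 24->4, 25->5.5, 25->5.5, 27->7, 28->8, 32->9, 34->10, 37->11, 38->12, 43->13
Step 2: Rank sum for X: R1 = 1 + 2 + 3 + 5.5 + 7 + 8 = 26.5.
Step 3: U_X = R1 - n1(n1+1)/2 = 26.5 - 6*7/2 = 26.5 - 21 = 5.5.
       U_Y = n1*n2 - U_X = 42 - 5.5 = 36.5.
Step 4: Ties are present, so use the tie-corrected normal approximation (with continuity correction) for the p-value.
Step 5: p-value = 0.031888; compare to alpha = 0.05. reject H0.

U_X = 5.5, p = 0.031888, reject H0 at alpha = 0.05.


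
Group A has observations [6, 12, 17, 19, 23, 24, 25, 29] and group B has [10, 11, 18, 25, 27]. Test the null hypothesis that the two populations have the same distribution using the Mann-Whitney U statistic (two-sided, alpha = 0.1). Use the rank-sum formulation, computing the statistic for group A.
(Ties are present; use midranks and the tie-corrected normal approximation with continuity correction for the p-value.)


Step 1: Combine and sort all 13 observations; assign midranks.
sorted (value, group): (6,X), (10,Y), (11,Y), (12,X), (17,X), (18,Y), (19,X), (23,X), (24,X), (25,X), (25,Y), (27,Y), (29,X)
ranks: 6->1, 10->2, 11->3, 12->4, 17->5, 18->6, 19->7, 23->8, 24->9, 25->10.5, 25->10.5, 27->12, 29->13
Step 2: Rank sum for X: R1 = 1 + 4 + 5 + 7 + 8 + 9 + 10.5 + 13 = 57.5.
Step 3: U_X = R1 - n1(n1+1)/2 = 57.5 - 8*9/2 = 57.5 - 36 = 21.5.
       U_Y = n1*n2 - U_X = 40 - 21.5 = 18.5.
Step 4: Ties are present, so use the tie-corrected normal approximation (with continuity correction) for the p-value.
Step 5: p-value = 0.883458; compare to alpha = 0.1. fail to reject H0.

U_X = 21.5, p = 0.883458, fail to reject H0 at alpha = 0.1.


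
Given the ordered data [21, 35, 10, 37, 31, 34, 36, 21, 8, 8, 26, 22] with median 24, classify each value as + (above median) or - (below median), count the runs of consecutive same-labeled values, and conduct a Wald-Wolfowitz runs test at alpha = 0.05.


Step 1: Compute median = 24; label A = above, B = below.
Labels in order: BABAAAABBBAB  (n_A = 6, n_B = 6)
Step 2: Count runs R = 7.
Step 3: Under H0 (random ordering), E[R] = 2*n_A*n_B/(n_A+n_B) + 1 = 2*6*6/12 + 1 = 7.0000.
        Var[R] = 2*n_A*n_B*(2*n_A*n_B - n_A - n_B) / ((n_A+n_B)^2 * (n_A+n_B-1)) = 4320/1584 = 2.7273.
        SD[R] = 1.6514.
Step 4: R = E[R], so z = 0 with no continuity correction.
Step 5: Two-sided p-value via normal approximation = 2*(1 - Phi(|z|)) = 1.000000.
Step 6: alpha = 0.05. fail to reject H0.

R = 7, z = 0.0000, p = 1.000000, fail to reject H0.


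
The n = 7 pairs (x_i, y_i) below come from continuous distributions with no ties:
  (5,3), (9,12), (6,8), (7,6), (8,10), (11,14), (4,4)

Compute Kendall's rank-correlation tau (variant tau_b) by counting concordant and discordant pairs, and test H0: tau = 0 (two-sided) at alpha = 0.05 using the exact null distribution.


Step 1: Enumerate the 21 unordered pairs (i,j) with i<j and classify each by sign(x_j-x_i) * sign(y_j-y_i).
  (1,2):dx=+4,dy=+9->C; (1,3):dx=+1,dy=+5->C; (1,4):dx=+2,dy=+3->C; (1,5):dx=+3,dy=+7->C
  (1,6):dx=+6,dy=+11->C; (1,7):dx=-1,dy=+1->D; (2,3):dx=-3,dy=-4->C; (2,4):dx=-2,dy=-6->C
  (2,5):dx=-1,dy=-2->C; (2,6):dx=+2,dy=+2->C; (2,7):dx=-5,dy=-8->C; (3,4):dx=+1,dy=-2->D
  (3,5):dx=+2,dy=+2->C; (3,6):dx=+5,dy=+6->C; (3,7):dx=-2,dy=-4->C; (4,5):dx=+1,dy=+4->C
  (4,6):dx=+4,dy=+8->C; (4,7):dx=-3,dy=-2->C; (5,6):dx=+3,dy=+4->C; (5,7):dx=-4,dy=-6->C
  (6,7):dx=-7,dy=-10->C
Step 2: C = 19, D = 2, total pairs = 21.
Step 3: tau = (C - D)/(n(n-1)/2) = (19 - 2)/21 = 0.809524.
Step 4: Exact two-sided p-value (enumerate n! = 5040 permutations of y under H0): p = 0.010714.
Step 5: alpha = 0.05. reject H0.

tau_b = 0.8095 (C=19, D=2), p = 0.010714, reject H0.


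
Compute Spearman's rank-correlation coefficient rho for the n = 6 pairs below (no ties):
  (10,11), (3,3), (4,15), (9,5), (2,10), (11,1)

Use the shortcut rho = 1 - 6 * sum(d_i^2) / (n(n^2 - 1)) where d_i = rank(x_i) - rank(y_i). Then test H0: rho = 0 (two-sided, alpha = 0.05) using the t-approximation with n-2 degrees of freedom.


Step 1: Rank x and y separately (midranks; no ties here).
rank(x): 10->5, 3->2, 4->3, 9->4, 2->1, 11->6
rank(y): 11->5, 3->2, 15->6, 5->3, 10->4, 1->1
Step 2: d_i = R_x(i) - R_y(i); compute d_i^2.
  (5-5)^2=0, (2-2)^2=0, (3-6)^2=9, (4-3)^2=1, (1-4)^2=9, (6-1)^2=25
sum(d^2) = 44.
Step 3: rho = 1 - 6*44 / (6*(6^2 - 1)) = 1 - 264/210 = -0.257143.
Step 4: Under H0, t = rho * sqrt((n-2)/(1-rho^2)) = -0.5322 ~ t(4).
Step 5: Two-sided p-value from the t-distribution with 4 df = 0.622787.
Step 6: alpha = 0.05. fail to reject H0.

rho = -0.2571, p = 0.622787, fail to reject H0 at alpha = 0.05.


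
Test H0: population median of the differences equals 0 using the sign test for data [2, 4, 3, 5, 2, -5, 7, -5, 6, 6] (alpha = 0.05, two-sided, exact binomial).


Step 1: Discard zero differences. Original n = 10; n_eff = number of nonzero differences = 10.
Nonzero differences (with sign): +2, +4, +3, +5, +2, -5, +7, -5, +6, +6
Step 2: Count signs: positive = 8, negative = 2.
Step 3: Under H0: P(positive) = 0.5, so the number of positives S ~ Bin(10, 0.5).
Step 4: Two-sided exact p-value = sum of Bin(10,0.5) probabilities at or below the observed probability = 0.109375.
Step 5: alpha = 0.05. fail to reject H0.

n_eff = 10, pos = 8, neg = 2, p = 0.109375, fail to reject H0.


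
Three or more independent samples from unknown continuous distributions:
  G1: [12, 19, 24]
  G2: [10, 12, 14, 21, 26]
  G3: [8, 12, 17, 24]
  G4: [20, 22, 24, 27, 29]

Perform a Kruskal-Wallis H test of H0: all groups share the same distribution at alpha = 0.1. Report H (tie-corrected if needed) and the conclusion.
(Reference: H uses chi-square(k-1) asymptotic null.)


Step 1: Combine all N = 17 observations and assign midranks.
sorted (value, group, rank): (8,G3,1), (10,G2,2), (12,G1,4), (12,G2,4), (12,G3,4), (14,G2,6), (17,G3,7), (19,G1,8), (20,G4,9), (21,G2,10), (22,G4,11), (24,G1,13), (24,G3,13), (24,G4,13), (26,G2,15), (27,G4,16), (29,G4,17)
Step 2: Sum ranks within each group.
R_1 = 25 (n_1 = 3)
R_2 = 37 (n_2 = 5)
R_3 = 25 (n_3 = 4)
R_4 = 66 (n_4 = 5)
Step 3: H = 12/(N(N+1)) * sum(R_i^2/n_i) - 3(N+1)
     = 12/(17*18) * (25^2/3 + 37^2/5 + 25^2/4 + 66^2/5) - 3*18
     = 0.039216 * 1509.58 - 54
     = 5.199346.
Step 4: Ties present; correction factor C = 1 - 48/(17^3 - 17) = 0.990196. Corrected H = 5.199346 / 0.990196 = 5.250825.
Step 5: Under H0, H ~ chi^2(3); p-value = 0.154325.
Step 6: alpha = 0.1. fail to reject H0.

H = 5.2508, df = 3, p = 0.154325, fail to reject H0.


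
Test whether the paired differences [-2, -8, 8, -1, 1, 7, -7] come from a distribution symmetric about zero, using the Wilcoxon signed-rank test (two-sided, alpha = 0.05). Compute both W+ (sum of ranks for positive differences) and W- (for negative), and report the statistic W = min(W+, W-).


Step 1: Drop any zero differences (none here) and take |d_i|.
|d| = [2, 8, 8, 1, 1, 7, 7]
Step 2: Midrank |d_i| (ties get averaged ranks).
ranks: |2|->3, |8|->6.5, |8|->6.5, |1|->1.5, |1|->1.5, |7|->4.5, |7|->4.5
Step 3: Attach original signs; sum ranks with positive sign and with negative sign.
W+ = 6.5 + 1.5 + 4.5 = 12.5
W- = 3 + 6.5 + 1.5 + 4.5 = 15.5
(Check: W+ + W- = 28 should equal n(n+1)/2 = 28.)
Step 4: Test statistic W = min(W+, W-) = 12.5.
Step 5: Ties in |d|, so use the tie-corrected normal approximation.
        E[W] = n(n+1)/4 = 7*8/4 = 14.
        Tie groups: |d|=1 (t=2), |d|=7 (t=2), |d|=8 (t=2); sum(t^3 - t) = 18.
        Var[W] = n(n+1)(2n+1)/24 - sum(t^3-t)/48 = 840/24 - 18/48 = 34.625.
        z = (W - E[W]) / sqrt(Var[W]) = (12.5 - 14) / 5.8843 = -0.2549.
        Two-sided p = 2*Phi(z) = 0.798788.
Step 6: alpha = 0.05. fail to reject H0.

W+ = 12.5, W- = 15.5, W = min = 12.5, p = 0.798788, fail to reject H0.


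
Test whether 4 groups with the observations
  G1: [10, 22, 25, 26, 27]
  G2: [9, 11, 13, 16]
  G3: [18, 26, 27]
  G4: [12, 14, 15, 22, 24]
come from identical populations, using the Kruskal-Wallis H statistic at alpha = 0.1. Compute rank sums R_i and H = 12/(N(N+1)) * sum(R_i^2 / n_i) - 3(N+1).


Step 1: Combine all N = 17 observations and assign midranks.
sorted (value, group, rank): (9,G2,1), (10,G1,2), (11,G2,3), (12,G4,4), (13,G2,5), (14,G4,6), (15,G4,7), (16,G2,8), (18,G3,9), (22,G1,10.5), (22,G4,10.5), (24,G4,12), (25,G1,13), (26,G1,14.5), (26,G3,14.5), (27,G1,16.5), (27,G3,16.5)
Step 2: Sum ranks within each group.
R_1 = 56.5 (n_1 = 5)
R_2 = 17 (n_2 = 4)
R_3 = 40 (n_3 = 3)
R_4 = 39.5 (n_4 = 5)
Step 3: H = 12/(N(N+1)) * sum(R_i^2/n_i) - 3(N+1)
     = 12/(17*18) * (56.5^2/5 + 17^2/4 + 40^2/3 + 39.5^2/5) - 3*18
     = 0.039216 * 1556.08 - 54
     = 7.022876.
Step 4: Ties present; correction factor C = 1 - 18/(17^3 - 17) = 0.996324. Corrected H = 7.022876 / 0.996324 = 7.048790.
Step 5: Under H0, H ~ chi^2(3); p-value = 0.070359.
Step 6: alpha = 0.1. reject H0.

H = 7.0488, df = 3, p = 0.070359, reject H0.


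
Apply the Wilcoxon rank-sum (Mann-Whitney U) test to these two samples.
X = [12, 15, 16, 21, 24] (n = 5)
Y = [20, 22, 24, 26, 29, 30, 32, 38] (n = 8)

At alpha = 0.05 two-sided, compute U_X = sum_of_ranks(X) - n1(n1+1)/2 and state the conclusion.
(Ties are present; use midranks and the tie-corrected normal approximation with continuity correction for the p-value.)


Step 1: Combine and sort all 13 observations; assign midranks.
sorted (value, group): (12,X), (15,X), (16,X), (20,Y), (21,X), (22,Y), (24,X), (24,Y), (26,Y), (29,Y), (30,Y), (32,Y), (38,Y)
ranks: 12->1, 15->2, 16->3, 20->4, 21->5, 22->6, 24->7.5, 24->7.5, 26->9, 29->10, 30->11, 32->12, 38->13
Step 2: Rank sum for X: R1 = 1 + 2 + 3 + 5 + 7.5 = 18.5.
Step 3: U_X = R1 - n1(n1+1)/2 = 18.5 - 5*6/2 = 18.5 - 15 = 3.5.
       U_Y = n1*n2 - U_X = 40 - 3.5 = 36.5.
Step 4: Ties are present, so use the tie-corrected normal approximation (with continuity correction) for the p-value.
Step 5: p-value = 0.019007; compare to alpha = 0.05. reject H0.

U_X = 3.5, p = 0.019007, reject H0 at alpha = 0.05.


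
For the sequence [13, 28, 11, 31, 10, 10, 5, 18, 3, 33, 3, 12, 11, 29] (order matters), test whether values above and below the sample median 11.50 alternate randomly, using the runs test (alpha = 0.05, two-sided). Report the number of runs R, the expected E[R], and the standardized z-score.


Step 1: Compute median = 11.50; label A = above, B = below.
Labels in order: AABABBBABABABA  (n_A = 7, n_B = 7)
Step 2: Count runs R = 11.
Step 3: Under H0 (random ordering), E[R] = 2*n_A*n_B/(n_A+n_B) + 1 = 2*7*7/14 + 1 = 8.0000.
        Var[R] = 2*n_A*n_B*(2*n_A*n_B - n_A - n_B) / ((n_A+n_B)^2 * (n_A+n_B-1)) = 8232/2548 = 3.2308.
        SD[R] = 1.7974.
Step 4: Continuity-corrected z = (R - 0.5 - E[R]) / SD[R] = (11 - 0.5 - 8.0000) / 1.7974 = 1.3909.
Step 5: Two-sided p-value via normal approximation = 2*(1 - Phi(|z|)) = 0.164264.
Step 6: alpha = 0.05. fail to reject H0.

R = 11, z = 1.3909, p = 0.164264, fail to reject H0.


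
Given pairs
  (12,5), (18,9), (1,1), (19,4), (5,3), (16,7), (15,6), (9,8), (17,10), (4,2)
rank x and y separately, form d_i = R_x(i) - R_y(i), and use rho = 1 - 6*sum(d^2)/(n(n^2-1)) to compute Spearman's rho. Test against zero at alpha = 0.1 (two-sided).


Step 1: Rank x and y separately (midranks; no ties here).
rank(x): 12->5, 18->9, 1->1, 19->10, 5->3, 16->7, 15->6, 9->4, 17->8, 4->2
rank(y): 5->5, 9->9, 1->1, 4->4, 3->3, 7->7, 6->6, 8->8, 10->10, 2->2
Step 2: d_i = R_x(i) - R_y(i); compute d_i^2.
  (5-5)^2=0, (9-9)^2=0, (1-1)^2=0, (10-4)^2=36, (3-3)^2=0, (7-7)^2=0, (6-6)^2=0, (4-8)^2=16, (8-10)^2=4, (2-2)^2=0
sum(d^2) = 56.
Step 3: rho = 1 - 6*56 / (10*(10^2 - 1)) = 1 - 336/990 = 0.660606.
Step 4: Under H0, t = rho * sqrt((n-2)/(1-rho^2)) = 2.4889 ~ t(8).
Step 5: Two-sided p-value from the t-distribution with 8 df = 0.037588.
Step 6: alpha = 0.1. reject H0.

rho = 0.6606, p = 0.037588, reject H0 at alpha = 0.1.


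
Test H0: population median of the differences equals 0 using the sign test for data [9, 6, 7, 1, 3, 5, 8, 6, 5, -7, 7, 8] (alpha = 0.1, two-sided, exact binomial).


Step 1: Discard zero differences. Original n = 12; n_eff = number of nonzero differences = 12.
Nonzero differences (with sign): +9, +6, +7, +1, +3, +5, +8, +6, +5, -7, +7, +8
Step 2: Count signs: positive = 11, negative = 1.
Step 3: Under H0: P(positive) = 0.5, so the number of positives S ~ Bin(12, 0.5).
Step 4: Two-sided exact p-value = sum of Bin(12,0.5) probabilities at or below the observed probability = 0.006348.
Step 5: alpha = 0.1. reject H0.

n_eff = 12, pos = 11, neg = 1, p = 0.006348, reject H0.


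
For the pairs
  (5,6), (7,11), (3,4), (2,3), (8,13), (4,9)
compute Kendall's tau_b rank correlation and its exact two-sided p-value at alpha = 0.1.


Step 1: Enumerate the 15 unordered pairs (i,j) with i<j and classify each by sign(x_j-x_i) * sign(y_j-y_i).
  (1,2):dx=+2,dy=+5->C; (1,3):dx=-2,dy=-2->C; (1,4):dx=-3,dy=-3->C; (1,5):dx=+3,dy=+7->C
  (1,6):dx=-1,dy=+3->D; (2,3):dx=-4,dy=-7->C; (2,4):dx=-5,dy=-8->C; (2,5):dx=+1,dy=+2->C
  (2,6):dx=-3,dy=-2->C; (3,4):dx=-1,dy=-1->C; (3,5):dx=+5,dy=+9->C; (3,6):dx=+1,dy=+5->C
  (4,5):dx=+6,dy=+10->C; (4,6):dx=+2,dy=+6->C; (5,6):dx=-4,dy=-4->C
Step 2: C = 14, D = 1, total pairs = 15.
Step 3: tau = (C - D)/(n(n-1)/2) = (14 - 1)/15 = 0.866667.
Step 4: Exact two-sided p-value (enumerate n! = 720 permutations of y under H0): p = 0.016667.
Step 5: alpha = 0.1. reject H0.

tau_b = 0.8667 (C=14, D=1), p = 0.016667, reject H0.


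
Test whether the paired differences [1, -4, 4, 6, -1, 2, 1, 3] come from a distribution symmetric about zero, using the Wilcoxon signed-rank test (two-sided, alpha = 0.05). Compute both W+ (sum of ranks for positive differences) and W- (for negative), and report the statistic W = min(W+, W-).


Step 1: Drop any zero differences (none here) and take |d_i|.
|d| = [1, 4, 4, 6, 1, 2, 1, 3]
Step 2: Midrank |d_i| (ties get averaged ranks).
ranks: |1|->2, |4|->6.5, |4|->6.5, |6|->8, |1|->2, |2|->4, |1|->2, |3|->5
Step 3: Attach original signs; sum ranks with positive sign and with negative sign.
W+ = 2 + 6.5 + 8 + 4 + 2 + 5 = 27.5
W- = 6.5 + 2 = 8.5
(Check: W+ + W- = 36 should equal n(n+1)/2 = 36.)
Step 4: Test statistic W = min(W+, W-) = 8.5.
Step 5: Ties in |d|, so use the tie-corrected normal approximation.
        E[W] = n(n+1)/4 = 8*9/4 = 18.
        Tie groups: |d|=1 (t=3), |d|=4 (t=2); sum(t^3 - t) = 30.
        Var[W] = n(n+1)(2n+1)/24 - sum(t^3-t)/48 = 1224/24 - 30/48 = 50.375.
        z = (W - E[W]) / sqrt(Var[W]) = (8.5 - 18) / 7.0975 = -1.3385.
        Two-sided p = 2*Phi(z) = 0.180736.
Step 6: alpha = 0.05. fail to reject H0.

W+ = 27.5, W- = 8.5, W = min = 8.5, p = 0.180736, fail to reject H0.


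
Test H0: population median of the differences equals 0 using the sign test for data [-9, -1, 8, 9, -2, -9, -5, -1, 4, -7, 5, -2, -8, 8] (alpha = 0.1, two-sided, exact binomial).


Step 1: Discard zero differences. Original n = 14; n_eff = number of nonzero differences = 14.
Nonzero differences (with sign): -9, -1, +8, +9, -2, -9, -5, -1, +4, -7, +5, -2, -8, +8
Step 2: Count signs: positive = 5, negative = 9.
Step 3: Under H0: P(positive) = 0.5, so the number of positives S ~ Bin(14, 0.5).
Step 4: Two-sided exact p-value = sum of Bin(14,0.5) probabilities at or below the observed probability = 0.423950.
Step 5: alpha = 0.1. fail to reject H0.

n_eff = 14, pos = 5, neg = 9, p = 0.423950, fail to reject H0.


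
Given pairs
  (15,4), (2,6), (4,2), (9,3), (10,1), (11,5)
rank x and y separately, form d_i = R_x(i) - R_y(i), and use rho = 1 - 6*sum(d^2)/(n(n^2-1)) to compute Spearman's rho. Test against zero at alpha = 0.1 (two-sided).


Step 1: Rank x and y separately (midranks; no ties here).
rank(x): 15->6, 2->1, 4->2, 9->3, 10->4, 11->5
rank(y): 4->4, 6->6, 2->2, 3->3, 1->1, 5->5
Step 2: d_i = R_x(i) - R_y(i); compute d_i^2.
  (6-4)^2=4, (1-6)^2=25, (2-2)^2=0, (3-3)^2=0, (4-1)^2=9, (5-5)^2=0
sum(d^2) = 38.
Step 3: rho = 1 - 6*38 / (6*(6^2 - 1)) = 1 - 228/210 = -0.085714.
Step 4: Under H0, t = rho * sqrt((n-2)/(1-rho^2)) = -0.1721 ~ t(4).
Step 5: Two-sided p-value from the t-distribution with 4 df = 0.871743.
Step 6: alpha = 0.1. fail to reject H0.

rho = -0.0857, p = 0.871743, fail to reject H0 at alpha = 0.1.


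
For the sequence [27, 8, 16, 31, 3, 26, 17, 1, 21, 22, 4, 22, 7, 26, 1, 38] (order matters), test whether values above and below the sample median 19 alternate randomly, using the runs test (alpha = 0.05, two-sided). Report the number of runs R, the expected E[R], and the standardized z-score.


Step 1: Compute median = 19; label A = above, B = below.
Labels in order: ABBABABBAABABABA  (n_A = 8, n_B = 8)
Step 2: Count runs R = 13.
Step 3: Under H0 (random ordering), E[R] = 2*n_A*n_B/(n_A+n_B) + 1 = 2*8*8/16 + 1 = 9.0000.
        Var[R] = 2*n_A*n_B*(2*n_A*n_B - n_A - n_B) / ((n_A+n_B)^2 * (n_A+n_B-1)) = 14336/3840 = 3.7333.
        SD[R] = 1.9322.
Step 4: Continuity-corrected z = (R - 0.5 - E[R]) / SD[R] = (13 - 0.5 - 9.0000) / 1.9322 = 1.8114.
Step 5: Two-sided p-value via normal approximation = 2*(1 - Phi(|z|)) = 0.070076.
Step 6: alpha = 0.05. fail to reject H0.

R = 13, z = 1.8114, p = 0.070076, fail to reject H0.


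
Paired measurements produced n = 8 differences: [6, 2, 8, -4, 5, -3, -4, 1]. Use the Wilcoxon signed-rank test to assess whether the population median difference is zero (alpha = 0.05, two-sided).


Step 1: Drop any zero differences (none here) and take |d_i|.
|d| = [6, 2, 8, 4, 5, 3, 4, 1]
Step 2: Midrank |d_i| (ties get averaged ranks).
ranks: |6|->7, |2|->2, |8|->8, |4|->4.5, |5|->6, |3|->3, |4|->4.5, |1|->1
Step 3: Attach original signs; sum ranks with positive sign and with negative sign.
W+ = 7 + 2 + 8 + 6 + 1 = 24
W- = 4.5 + 3 + 4.5 = 12
(Check: W+ + W- = 36 should equal n(n+1)/2 = 36.)
Step 4: Test statistic W = min(W+, W-) = 12.
Step 5: Ties in |d|, so use the tie-corrected normal approximation.
        E[W] = n(n+1)/4 = 8*9/4 = 18.
        Tie groups: |d|=4 (t=2); sum(t^3 - t) = 6.
        Var[W] = n(n+1)(2n+1)/24 - sum(t^3-t)/48 = 1224/24 - 6/48 = 50.875.
        z = (W - E[W]) / sqrt(Var[W]) = (12 - 18) / 7.1327 = -0.8412.
        Two-sided p = 2*Phi(z) = 0.400236.
Step 6: alpha = 0.05. fail to reject H0.

W+ = 24, W- = 12, W = min = 12, p = 0.400236, fail to reject H0.
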